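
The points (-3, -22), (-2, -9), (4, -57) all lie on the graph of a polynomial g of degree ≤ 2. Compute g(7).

Write g(x) = ax^2 + bx + c. Substituting each data point gives a linear system:
  9a - 3b + c = -22
  4a - 2b + c = -9
  16a + 4b + c = -57
Solving the system yields a = -3, b = -2, c = -1.
So g(x) = -3x² - 2x - 1.
Then g(7) = -162.

-162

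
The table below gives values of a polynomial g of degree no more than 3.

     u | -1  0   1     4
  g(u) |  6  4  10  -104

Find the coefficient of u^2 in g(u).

Write g(u) = au^3 + bu^2 + cu + d. Substituting each data point gives a linear system:
  -a + b - c + d = 6
  d = 4
  a + b + c + d = 10
  64a + 16b + 4c + d = -104
Solving the system yields a = -3, b = 4, c = 5, d = 4.
So g(u) = -3u^3 + 4u^2 + 5u + 4.
The coefficient of u^2 is 4.

4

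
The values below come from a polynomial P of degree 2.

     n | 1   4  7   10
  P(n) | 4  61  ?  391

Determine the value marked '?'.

190

The 3 known points determine the degree-2 polynomial uniquely.
Write P(n) = an^2 + bn + c. Substituting each data point gives a linear system:
  a + b + c = 4
  16a + 4b + c = 61
  100a + 10b + c = 391
Solving the system yields a = 4, b = -1, c = 1.
So P(n) = 4n^2 - n + 1.
Then P(7) = 190.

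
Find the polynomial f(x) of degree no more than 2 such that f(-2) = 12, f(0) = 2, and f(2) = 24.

f(x) = 4x^2 + 3x + 2

Write f(x) = ax^2 + bx + c. Substituting each data point gives a linear system:
  4a - 2b + c = 12
  c = 2
  4a + 2b + c = 24
Solving the system yields a = 4, b = 3, c = 2.
So f(x) = 4x^2 + 3x + 2.
Check: f(2) = 24. ✓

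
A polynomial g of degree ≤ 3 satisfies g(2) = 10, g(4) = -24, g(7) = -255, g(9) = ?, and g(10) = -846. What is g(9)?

-599

The 4 known points determine the degree-3 polynomial uniquely.
Write g(u) = au^3 + bu^2 + cu + d. Substituting each data point gives a linear system:
  8a + 4b + 2c + d = 10
  64a + 16b + 4c + d = -24
  343a + 49b + 7c + d = -255
  1000a + 100b + 10c + d = -846
Solving the system yields a = -1, b = 1, c = 5, d = 4.
So g(u) = -u³ + u² + 5u + 4.
Then g(9) = -599.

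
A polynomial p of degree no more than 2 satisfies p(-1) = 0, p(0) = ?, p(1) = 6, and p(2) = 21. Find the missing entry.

-1

The 3 known points determine the degree-2 polynomial uniquely.
Write p(x) = ax^2 + bx + c. Substituting each data point gives a linear system:
  a - b + c = 0
  a + b + c = 6
  4a + 2b + c = 21
Solving the system yields a = 4, b = 3, c = -1.
So p(x) = 4x^2 + 3x - 1.
Then p(0) = -1.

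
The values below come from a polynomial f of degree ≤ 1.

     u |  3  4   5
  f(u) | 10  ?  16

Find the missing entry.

The 2 known points determine the degree-1 polynomial uniquely.
Write f(u) = au + b. Substituting each data point gives a linear system:
  3a + b = 10
  5a + b = 16
Solving the system yields a = 3, b = 1.
So f(u) = 3u + 1.
Then f(4) = 13.

13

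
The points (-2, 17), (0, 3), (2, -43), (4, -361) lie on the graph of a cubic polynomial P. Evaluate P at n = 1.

-1

Write P(n) = an^3 + bn^2 + cn + d. Substituting each data point gives a linear system:
  -8a + 4b - 2c + d = 17
  d = 3
  8a + 4b + 2c + d = -43
  64a + 16b + 4c + d = -361
Solving the system yields a = -5, b = -4, c = 5, d = 3.
So P(n) = -5n^3 - 4n^2 + 5n + 3.
Then P(1) = -1.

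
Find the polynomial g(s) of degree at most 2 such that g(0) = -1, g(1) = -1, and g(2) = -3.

g(s) = -s^2 + s - 1

Write g(s) = as^2 + bs + c. Substituting each data point gives a linear system:
  c = -1
  a + b + c = -1
  4a + 2b + c = -3
Solving the system yields a = -1, b = 1, c = -1.
So g(s) = -s^2 + s - 1.
Check: g(2) = -3. ✓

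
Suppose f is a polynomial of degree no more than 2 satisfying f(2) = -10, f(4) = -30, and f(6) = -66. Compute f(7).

-90

Write f(u) = au^2 + bu + c. Substituting each data point gives a linear system:
  4a + 2b + c = -10
  16a + 4b + c = -30
  36a + 6b + c = -66
Solving the system yields a = -2, b = 2, c = -6.
So f(u) = -2u^2 + 2u - 6.
Then f(7) = -90.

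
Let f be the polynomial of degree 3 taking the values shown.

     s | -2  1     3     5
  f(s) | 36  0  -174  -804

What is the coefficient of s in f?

3

Write f(s) = as^3 + bs^2 + cs + d. Substituting each data point gives a linear system:
  -8a + 4b - 2c + d = 36
  a + b + c + d = 0
  27a + 9b + 3c + d = -174
  125a + 25b + 5c + d = -804
Solving the system yields a = -6, b = -3, c = 3, d = 6.
So f(s) = -6s³ - 3s² + 3s + 6.
The coefficient of s is 3.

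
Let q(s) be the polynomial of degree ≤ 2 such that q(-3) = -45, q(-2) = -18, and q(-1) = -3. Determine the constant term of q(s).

Write q(s) = as^2 + bs + c. Substituting each data point gives a linear system:
  9a - 3b + c = -45
  4a - 2b + c = -18
  a - b + c = -3
Solving the system yields a = -6, b = -3, c = 0.
So q(s) = -6s^2 - 3s.
The constant term is 0.

0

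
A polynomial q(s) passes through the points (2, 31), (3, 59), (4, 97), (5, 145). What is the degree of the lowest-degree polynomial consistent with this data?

2

Forward differences of the values at s = 2, 3, 4, 5:
  q  : 31  59  97  145
  Δ  : 28  38  48
  Δ^2: 10  10
  Δ^3: 0
The second differences are constant (10) and nonzero, while all higher differences vanish, so the minimal degree is 2.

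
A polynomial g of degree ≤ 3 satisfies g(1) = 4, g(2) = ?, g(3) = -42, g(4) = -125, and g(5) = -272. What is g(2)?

The 4 known points determine the degree-3 polynomial uniquely.
Write g(s) = as^3 + bs^2 + cs + d. Substituting each data point gives a linear system:
  a + b + c + d = 4
  27a + 9b + 3c + d = -42
  64a + 16b + 4c + d = -125
  125a + 25b + 5c + d = -272
Solving the system yields a = -3, b = 4, c = 0, d = 3.
So g(s) = -3s^3 + 4s^2 + 3.
Then g(2) = -5.

-5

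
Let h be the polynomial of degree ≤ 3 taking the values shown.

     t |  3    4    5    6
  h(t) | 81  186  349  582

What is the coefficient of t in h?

-4

Write h(t) = at^3 + bt^2 + ct + d. Substituting each data point gives a linear system:
  27a + 9b + 3c + d = 81
  64a + 16b + 4c + d = 186
  125a + 25b + 5c + d = 349
  216a + 36b + 6c + d = 582
Solving the system yields a = 2, b = 5, c = -4, d = -6.
So h(t) = 2t^3 + 5t^2 - 4t - 6.
The coefficient of t is -4.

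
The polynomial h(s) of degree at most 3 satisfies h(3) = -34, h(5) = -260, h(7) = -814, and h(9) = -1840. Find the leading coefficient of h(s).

Write h(s) = as^3 + bs^2 + cs + d. Substituting each data point gives a linear system:
  27a + 9b + 3c + d = -34
  125a + 25b + 5c + d = -260
  343a + 49b + 7c + d = -814
  729a + 81b + 9c + d = -1840
Solving the system yields a = -3, b = 4, c = 2, d = 5.
So h(s) = -3s³ + 4s² + 2s + 5.
The leading coefficient is -3.

-3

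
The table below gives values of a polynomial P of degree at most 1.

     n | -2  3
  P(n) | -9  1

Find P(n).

P(n) = 2n - 5

Using the Lagrange interpolation formula with nodes -2, 3:
  L_0(n) = (n - 3) / -5
  L_1(n) = (n + 2) / 5
Then P(n) = -9·L_0(n) + 1·L_1(n).
Expanding and collecting terms gives P(n) = 2n - 5.
Check: P(3) = 1. ✓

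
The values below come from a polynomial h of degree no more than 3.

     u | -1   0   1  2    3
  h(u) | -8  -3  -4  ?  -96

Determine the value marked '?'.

-29

The 4 known points determine the degree-3 polynomial uniquely.
Write h(u) = au^3 + bu^2 + cu + d. Substituting each data point gives a linear system:
  -a + b - c + d = -8
  d = -3
  a + b + c + d = -4
  27a + 9b + 3c + d = -96
Solving the system yields a = -3, b = -3, c = 5, d = -3.
So h(u) = -3u^3 - 3u^2 + 5u - 3.
Then h(2) = -29.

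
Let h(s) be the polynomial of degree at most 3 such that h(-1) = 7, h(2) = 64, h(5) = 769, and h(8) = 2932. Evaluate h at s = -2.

-8

Forward differences of the values at s = -1, 2, 5, 8:
  h  : 7  64  769  2932
  Δ  : 57  705  2163
  Δ^2: 648  1458
  Δ^3: 810
The third differences are constant, confirming degree 3.
Interpolating (Newton forward form) and evaluating at s = -2 gives h(-2) = -8.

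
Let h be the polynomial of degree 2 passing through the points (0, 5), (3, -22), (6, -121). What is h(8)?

Forward differences of the values at u = 0, 3, 6:
  h  : 5  -22  -121
  Δ  : -27  -99
  Δ^2: -72
The second differences are constant, confirming degree 2.
Interpolating (Newton forward form) and evaluating at u = 8 gives h(8) = -227.

-227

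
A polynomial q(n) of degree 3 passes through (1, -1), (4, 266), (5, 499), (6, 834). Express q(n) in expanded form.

q(n) = 3n^3 + 6n^2 - 4n - 6

Write q(n) = an^3 + bn^2 + cn + d. Substituting each data point gives a linear system:
  a + b + c + d = -1
  64a + 16b + 4c + d = 266
  125a + 25b + 5c + d = 499
  216a + 36b + 6c + d = 834
Solving the system yields a = 3, b = 6, c = -4, d = -6.
So q(n) = 3n^3 + 6n^2 - 4n - 6.
Check: q(5) = 499. ✓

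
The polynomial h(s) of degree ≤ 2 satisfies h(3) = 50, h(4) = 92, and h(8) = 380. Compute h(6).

Write h(s) = as^2 + bs + c. Substituting each data point gives a linear system:
  9a + 3b + c = 50
  16a + 4b + c = 92
  64a + 8b + c = 380
Solving the system yields a = 6, b = 0, c = -4.
So h(s) = 6s^2 - 4.
Then h(6) = 212.

212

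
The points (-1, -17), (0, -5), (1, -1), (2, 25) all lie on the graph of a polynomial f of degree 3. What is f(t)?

Write f(t) = at^3 + bt^2 + ct + d. Substituting each data point gives a linear system:
  -a + b - c + d = -17
  d = -5
  a + b + c + d = -1
  8a + 4b + 2c + d = 25
Solving the system yields a = 5, b = -4, c = 3, d = -5.
So f(t) = 5t^3 - 4t^2 + 3t - 5.
Check: f(0) = -5. ✓

f(t) = 5t^3 - 4t^2 + 3t - 5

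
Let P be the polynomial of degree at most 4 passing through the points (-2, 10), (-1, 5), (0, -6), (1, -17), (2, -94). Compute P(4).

-1070

Forward differences of the values at t = -2, -1, 0, 1, 2:
  P  : 10  5  -6  -17  -94
  Δ  : -5  -11  -11  -77
  Δ^2: -6  0  -66
  Δ^3: 6  -66
  Δ^4: -72
The fourth differences are constant, confirming degree 4.
Interpolating (Newton forward form) and evaluating at t = 4 gives P(4) = -1070.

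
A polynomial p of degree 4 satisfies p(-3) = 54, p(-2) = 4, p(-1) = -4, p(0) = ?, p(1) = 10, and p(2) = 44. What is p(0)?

On equispaced nodes a degree-4 polynomial has vanishing fifth forward difference, so
  - p(-3) + 5·p(-2) - 10·p(-1) + 10·p(0) - 5·p(1) + p(2) = 0.
Substituting the known values and solving for p(0):
  10·p(0) = 0
  p(0) = 0.

0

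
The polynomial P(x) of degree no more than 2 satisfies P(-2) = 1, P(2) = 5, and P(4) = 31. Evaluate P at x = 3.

Write P(x) = ax^2 + bx + c. Substituting each data point gives a linear system:
  4a - 2b + c = 1
  4a + 2b + c = 5
  16a + 4b + c = 31
Solving the system yields a = 2, b = 1, c = -5.
So P(x) = 2x^2 + x - 5.
Then P(3) = 16.

16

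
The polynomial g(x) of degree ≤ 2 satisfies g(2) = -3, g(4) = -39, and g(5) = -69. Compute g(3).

Write g(x) = ax^2 + bx + c. Substituting each data point gives a linear system:
  4a + 2b + c = -3
  16a + 4b + c = -39
  25a + 5b + c = -69
Solving the system yields a = -4, b = 6, c = 1.
So g(x) = -4x^2 + 6x + 1.
Then g(3) = -17.

-17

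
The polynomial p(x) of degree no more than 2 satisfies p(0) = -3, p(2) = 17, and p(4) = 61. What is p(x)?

Write p(x) = ax^2 + bx + c. Substituting each data point gives a linear system:
  c = -3
  4a + 2b + c = 17
  16a + 4b + c = 61
Solving the system yields a = 3, b = 4, c = -3.
So p(x) = 3x^2 + 4x - 3.
Check: p(2) = 17. ✓

p(x) = 3x^2 + 4x - 3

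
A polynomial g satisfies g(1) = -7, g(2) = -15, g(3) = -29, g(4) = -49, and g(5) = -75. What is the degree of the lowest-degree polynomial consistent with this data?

Forward differences of the values at n = 1, 2, 3, 4, 5:
  g  : -7  -15  -29  -49  -75
  Δ  : -8  -14  -20  -26
  Δ^2: -6  -6  -6
  Δ^3: 0  0
  Δ^4: 0
The second differences are constant (-6) and nonzero, while all higher differences vanish, so the minimal degree is 2.

2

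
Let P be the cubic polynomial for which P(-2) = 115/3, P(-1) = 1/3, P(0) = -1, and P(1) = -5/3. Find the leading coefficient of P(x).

Write P(x) = ax^3 + bx^2 + cx + d. Substituting each data point gives a linear system:
  -8a + 4b - 2c + d = 115/3
  -a + b - c + d = 1/3
  d = -1
  a + b + c + d = -5/3
Solving the system yields a = -6, b = 1/3, c = 5, d = -1.
So P(x) = -6x³ + (1/3)x² + 5x - 1.
The leading coefficient is -6.

-6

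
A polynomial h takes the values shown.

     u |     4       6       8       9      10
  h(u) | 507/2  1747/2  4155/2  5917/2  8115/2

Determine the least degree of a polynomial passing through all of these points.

3

Divided differences on the nodes 4, 6, 8, 9, 10:
  order 0: 507/2  1747/2  4155/2  5917/2  8115/2
  order 1: 310  602  881  1099
  order 2: 73  93  109
  order 3: 4  4
  order 4: 0
The order-3 divided differences are all 4 (nonzero) and every higher order vanishes, so the data lies on a polynomial of degree exactly 3.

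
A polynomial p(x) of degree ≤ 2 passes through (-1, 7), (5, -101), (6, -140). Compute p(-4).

-20

Using the Lagrange interpolation formula with nodes -1, 5, 6:
  L_0(x) = (x - 5)(x - 6) / 42
  L_1(x) = (x + 1)(x - 6) / -6
  L_2(x) = (x + 1)(x - 5) / 7
Then p(x) = 7·L_0(x) - 101·L_1(x) - 140·L_2(x).
Expanding and collecting terms gives p(x) = -3x^2 - 6x + 4.
Evaluating at x = -4: p(-4) = -20.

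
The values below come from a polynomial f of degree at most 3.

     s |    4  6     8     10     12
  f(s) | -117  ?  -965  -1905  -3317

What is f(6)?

On equispaced nodes a degree-3 polynomial has vanishing fourth forward difference, so
  f(4) - 4·f(6) + 6·f(8) - 4·f(10) + f(12) = 0.
Substituting the known values and solving for f(6):
  -4·f(6) = 1604
  f(6) = -401.

-401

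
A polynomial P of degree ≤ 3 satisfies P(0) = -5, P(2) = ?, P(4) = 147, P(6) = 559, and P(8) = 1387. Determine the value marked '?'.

7

The 4 known points determine the degree-3 polynomial uniquely.
Write P(u) = au^3 + bu^2 + cu + d. Substituting each data point gives a linear system:
  d = -5
  64a + 16b + 4c + d = 147
  216a + 36b + 6c + d = 559
  512a + 64b + 8c + d = 1387
Solving the system yields a = 3, b = -2, c = -2, d = -5.
So P(u) = 3u³ - 2u² - 2u - 5.
Then P(2) = 7.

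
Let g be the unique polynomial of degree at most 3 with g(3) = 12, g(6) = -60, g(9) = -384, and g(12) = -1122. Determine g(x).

Using the Lagrange interpolation formula with nodes 3, 6, 9, 12:
  L_0(x) = (x - 6)(x - 9)(x - 12) / -162
  L_1(x) = (x - 3)(x - 9)(x - 12) / 54
  L_2(x) = (x - 3)(x - 6)(x - 12) / -54
  L_3(x) = (x - 3)(x - 6)(x - 9) / 162
Then g(x) = 12·L_0(x) - 60·L_1(x) - 384·L_2(x) - 1122·L_3(x).
Expanding and collecting terms gives g(x) = -x^3 + 4x^2 + 3x - 6.
Check: g(12) = -1122. ✓

g(x) = -x^3 + 4x^2 + 3x - 6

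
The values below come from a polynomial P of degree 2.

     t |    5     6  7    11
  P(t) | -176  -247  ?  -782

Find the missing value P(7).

The 3 known points determine the degree-2 polynomial uniquely.
Write P(t) = at^2 + bt + c. Substituting each data point gives a linear system:
  25a + 5b + c = -176
  36a + 6b + c = -247
  121a + 11b + c = -782
Solving the system yields a = -6, b = -5, c = -1.
So P(t) = -6t² - 5t - 1.
Then P(7) = -330.

-330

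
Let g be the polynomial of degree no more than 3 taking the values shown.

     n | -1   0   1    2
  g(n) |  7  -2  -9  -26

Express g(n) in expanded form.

Write g(n) = an^3 + bn^2 + cn + d. Substituting each data point gives a linear system:
  -a + b - c + d = 7
  d = -2
  a + b + c + d = -9
  8a + 4b + 2c + d = -26
Solving the system yields a = -2, b = 1, c = -6, d = -2.
So g(n) = -2n³ + n² - 6n - 2.
Check: g(0) = -2. ✓

g(n) = -2n^3 + n^2 - 6n - 2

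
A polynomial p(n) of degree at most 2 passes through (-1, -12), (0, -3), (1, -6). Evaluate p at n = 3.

Write p(n) = an^2 + bn + c. Substituting each data point gives a linear system:
  a - b + c = -12
  c = -3
  a + b + c = -6
Solving the system yields a = -6, b = 3, c = -3.
So p(n) = -6n² + 3n - 3.
Then p(3) = -48.

-48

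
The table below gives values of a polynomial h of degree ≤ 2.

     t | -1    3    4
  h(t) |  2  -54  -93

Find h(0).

Write h(t) = at^2 + bt + c. Substituting each data point gives a linear system:
  a - b + c = 2
  9a + 3b + c = -54
  16a + 4b + c = -93
Solving the system yields a = -5, b = -4, c = 3.
So h(t) = -5t^2 - 4t + 3.
Then h(0) = 3.

3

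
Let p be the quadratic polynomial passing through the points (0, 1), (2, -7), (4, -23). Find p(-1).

Forward differences of the values at s = 0, 2, 4:
  p  : 1  -7  -23
  Δ  : -8  -16
  Δ^2: -8
The second differences are constant, confirming degree 2.
Interpolating (Newton forward form) and evaluating at s = -1 gives p(-1) = 2.

2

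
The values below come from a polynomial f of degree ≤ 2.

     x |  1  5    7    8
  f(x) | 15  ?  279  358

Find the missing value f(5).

The 3 known points determine the degree-2 polynomial uniquely.
Write f(x) = ax^2 + bx + c. Substituting each data point gives a linear system:
  a + b + c = 15
  49a + 7b + c = 279
  64a + 8b + c = 358
Solving the system yields a = 5, b = 4, c = 6.
So f(x) = 5x^2 + 4x + 6.
Then f(5) = 151.

151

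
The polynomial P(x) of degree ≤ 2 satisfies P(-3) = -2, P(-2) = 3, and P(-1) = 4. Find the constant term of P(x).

Write P(x) = ax^2 + bx + c. Substituting each data point gives a linear system:
  9a - 3b + c = -2
  4a - 2b + c = 3
  a - b + c = 4
Solving the system yields a = -2, b = -5, c = 1.
So P(x) = -2x² - 5x + 1.
The constant term is 1.

1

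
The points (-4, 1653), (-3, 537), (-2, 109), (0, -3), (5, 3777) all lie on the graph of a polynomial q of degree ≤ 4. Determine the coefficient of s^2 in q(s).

Write q(s) = as^4 + bs^3 + cs^2 + ds + e. Substituting each data point gives a linear system:
  256a - 64b + 16c - 4d + e = 1653
  81a - 27b + 9c - 3d + e = 537
  16a - 8b + 4c - 2d + e = 109
  e = -3
  625a + 125b + 25c + 5d + e = 3777
Solving the system yields a = 6, b = -1, c = 5, d = 6, e = -3.
So q(s) = 6s^4 - s^3 + 5s^2 + 6s - 3.
The coefficient of s^2 is 5.

5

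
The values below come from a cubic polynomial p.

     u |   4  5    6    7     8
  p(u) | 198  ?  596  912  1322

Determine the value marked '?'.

362

On equispaced nodes a degree-3 polynomial has vanishing fourth forward difference, so
  p(4) - 4·p(5) + 6·p(6) - 4·p(7) + p(8) = 0.
Substituting the known values and solving for p(5):
  -4·p(5) = -1448
  p(5) = 362.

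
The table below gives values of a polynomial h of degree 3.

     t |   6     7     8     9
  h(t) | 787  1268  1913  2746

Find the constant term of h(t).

1

Write h(t) = at^3 + bt^2 + ct + d. Substituting each data point gives a linear system:
  216a + 36b + 6c + d = 787
  343a + 49b + 7c + d = 1268
  512a + 64b + 8c + d = 1913
  729a + 81b + 9c + d = 2746
Solving the system yields a = 4, b = -2, c = -1, d = 1.
So h(t) = 4t^3 - 2t^2 - t + 1.
The constant term is 1.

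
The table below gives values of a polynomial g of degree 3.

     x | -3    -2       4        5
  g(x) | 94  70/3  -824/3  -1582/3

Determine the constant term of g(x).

-4

Write g(x) = ax^3 + bx^2 + cx + d. Substituting each data point gives a linear system:
  -27a + 9b - 3c + d = 94
  -8a + 4b - 2c + d = 70/3
  64a + 16b + 4c + d = -824/3
  125a + 25b + 5c + d = -1582/3
Solving the system yields a = -4, b = -1, c = 1/3, d = -4.
So g(x) = -4x^3 - x^2 + (1/3)x - 4.
The constant term is -4.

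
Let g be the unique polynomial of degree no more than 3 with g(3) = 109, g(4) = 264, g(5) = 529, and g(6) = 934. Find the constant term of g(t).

4

Write g(t) = at^3 + bt^2 + ct + d. Substituting each data point gives a linear system:
  27a + 9b + 3c + d = 109
  64a + 16b + 4c + d = 264
  125a + 25b + 5c + d = 529
  216a + 36b + 6c + d = 934
Solving the system yields a = 5, b = -5, c = 5, d = 4.
So g(t) = 5t^3 - 5t^2 + 5t + 4.
The constant term is 4.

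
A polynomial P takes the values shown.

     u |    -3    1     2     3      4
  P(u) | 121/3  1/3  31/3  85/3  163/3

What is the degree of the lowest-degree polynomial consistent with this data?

Divided differences on the nodes -3, 1, 2, 3, 4:
  order 0: 121/3  1/3  31/3  85/3  163/3
  order 1: -10  10  18  26
  order 2: 4  4  4
  order 3: 0  0
  order 4: 0
The order-2 divided differences are all 4 (nonzero) and every higher order vanishes, so the data lies on a polynomial of degree exactly 2.

2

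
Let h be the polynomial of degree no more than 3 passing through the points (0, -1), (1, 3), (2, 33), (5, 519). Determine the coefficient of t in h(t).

-1

Write h(t) = at^3 + bt^2 + ct + d. Substituting each data point gives a linear system:
  d = -1
  a + b + c + d = 3
  8a + 4b + 2c + d = 33
  125a + 25b + 5c + d = 519
Solving the system yields a = 4, b = 1, c = -1, d = -1.
So h(t) = 4t^3 + t^2 - t - 1.
The coefficient of t is -1.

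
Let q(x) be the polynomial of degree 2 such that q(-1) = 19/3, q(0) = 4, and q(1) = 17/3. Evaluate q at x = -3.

Forward differences of the values at x = -1, 0, 1:
  q  : 19/3  4  17/3
  Δ  : -7/3  5/3
  Δ^2: 4
The second differences are constant, confirming degree 2.
Interpolating (Newton forward form) and evaluating at x = -3 gives q(-3) = 23.

23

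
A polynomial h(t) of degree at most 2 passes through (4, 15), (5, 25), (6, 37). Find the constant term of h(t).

Write h(t) = at^2 + bt + c. Substituting each data point gives a linear system:
  16a + 4b + c = 15
  25a + 5b + c = 25
  36a + 6b + c = 37
Solving the system yields a = 1, b = 1, c = -5.
So h(t) = t² + t - 5.
The constant term is -5.

-5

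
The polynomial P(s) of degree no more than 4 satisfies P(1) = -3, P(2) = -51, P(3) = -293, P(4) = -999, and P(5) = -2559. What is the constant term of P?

1

Write P(s) = as^4 + bs^3 + cs^2 + ds + e. Substituting each data point gives a linear system:
  a + b + c + d + e = -3
  16a + 8b + 4c + 2d + e = -51
  81a + 27b + 9c + 3d + e = -293
  256a + 64b + 16c + 4d + e = -999
  625a + 125b + 25c + 5d + e = -2559
Solving the system yields a = -5, b = 5, c = -2, d = -2, e = 1.
So P(s) = -5s^4 + 5s^3 - 2s^2 - 2s + 1.
The constant term is 1.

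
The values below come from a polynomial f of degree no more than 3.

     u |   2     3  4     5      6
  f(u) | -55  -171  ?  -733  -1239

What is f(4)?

-387

On equispaced nodes a degree-3 polynomial has vanishing fourth forward difference, so
  f(2) - 4·f(3) + 6·f(4) - 4·f(5) + f(6) = 0.
Substituting the known values and solving for f(4):
  6·f(4) = -2322
  f(4) = -387.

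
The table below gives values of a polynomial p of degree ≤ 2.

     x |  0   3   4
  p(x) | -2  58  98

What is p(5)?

148

Write p(x) = ax^2 + bx + c. Substituting each data point gives a linear system:
  c = -2
  9a + 3b + c = 58
  16a + 4b + c = 98
Solving the system yields a = 5, b = 5, c = -2.
So p(x) = 5x^2 + 5x - 2.
Then p(5) = 148.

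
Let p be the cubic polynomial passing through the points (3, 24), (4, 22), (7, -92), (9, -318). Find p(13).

-1346

Write p(n) = an^3 + bn^2 + cn + d. Substituting each data point gives a linear system:
  27a + 9b + 3c + d = 24
  64a + 16b + 4c + d = 22
  343a + 49b + 7c + d = -92
  729a + 81b + 9c + d = -318
Solving the system yields a = -1, b = 5, c = 0, d = 6.
So p(n) = -n^3 + 5n^2 + 6.
Then p(13) = -1346.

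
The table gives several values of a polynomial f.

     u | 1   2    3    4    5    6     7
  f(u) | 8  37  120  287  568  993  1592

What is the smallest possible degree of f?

Forward differences of the values at u = 1, 2, 3, 4, 5, 6, 7:
  f  : 8  37  120  287  568  993  1592
  Δ  : 29  83  167  281  425  599
  Δ^2: 54  84  114  144  174
  Δ^3: 30  30  30  30
  Δ^4: 0  0  0
  Δ^5: 0  0
  Δ^6: 0
The third differences are constant (30) and nonzero, while all higher differences vanish, so the minimal degree is 3.

3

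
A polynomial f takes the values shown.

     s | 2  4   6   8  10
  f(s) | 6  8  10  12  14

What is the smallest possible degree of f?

Forward differences of the values at s = 2, 4, 6, 8, 10:
  f  : 6  8  10  12  14
  Δ  : 2  2  2  2
  Δ^2: 0  0  0
  Δ^3: 0  0
  Δ^4: 0
The first differences are constant (2) and nonzero, while all higher differences vanish, so the minimal degree is 1.

1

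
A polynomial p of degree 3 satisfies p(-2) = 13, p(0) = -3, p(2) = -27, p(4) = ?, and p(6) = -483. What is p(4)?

On equispaced nodes a degree-3 polynomial has vanishing fourth forward difference, so
  p(-2) - 4·p(0) + 6·p(2) - 4·p(4) + p(6) = 0.
Substituting the known values and solving for p(4):
  -4·p(4) = 620
  p(4) = -155.

-155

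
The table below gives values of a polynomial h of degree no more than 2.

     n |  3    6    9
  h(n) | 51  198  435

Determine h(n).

Write h(n) = an^2 + bn + c. Substituting each data point gives a linear system:
  9a + 3b + c = 51
  36a + 6b + c = 198
  81a + 9b + c = 435
Solving the system yields a = 5, b = 4, c = -6.
So h(n) = 5n^2 + 4n - 6.
Check: h(6) = 198. ✓

h(n) = 5n^2 + 4n - 6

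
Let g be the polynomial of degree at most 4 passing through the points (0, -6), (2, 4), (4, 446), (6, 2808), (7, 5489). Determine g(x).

Write g(x) = ax^4 + bx^3 + cx^2 + dx + e. Substituting each data point gives a linear system:
  e = -6
  16a + 8b + 4c + 2d + e = 4
  256a + 64b + 16c + 4d + e = 446
  1296a + 216b + 36c + 6d + e = 2808
  2401a + 343b + 49c + 7d + e = 5489
Solving the system yields a = 3, b = -5, c = 0, d = 1, e = -6.
So g(x) = 3x⁴ - 5x³ + x - 6.
Check: g(7) = 5489. ✓

g(x) = 3x^4 - 5x^3 + x - 6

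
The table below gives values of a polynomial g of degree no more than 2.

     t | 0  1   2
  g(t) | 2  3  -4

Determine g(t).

Write g(t) = at^2 + bt + c. Substituting each data point gives a linear system:
  c = 2
  a + b + c = 3
  4a + 2b + c = -4
Solving the system yields a = -4, b = 5, c = 2.
So g(t) = -4t^2 + 5t + 2.
Check: g(0) = 2. ✓

g(t) = -4t^2 + 5t + 2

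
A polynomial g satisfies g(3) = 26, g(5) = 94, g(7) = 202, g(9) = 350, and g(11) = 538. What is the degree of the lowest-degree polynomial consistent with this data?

2

Forward differences of the values at n = 3, 5, 7, 9, 11:
  g  : 26  94  202  350  538
  Δ  : 68  108  148  188
  Δ^2: 40  40  40
  Δ^3: 0  0
  Δ^4: 0
The second differences are constant (40) and nonzero, while all higher differences vanish, so the minimal degree is 2.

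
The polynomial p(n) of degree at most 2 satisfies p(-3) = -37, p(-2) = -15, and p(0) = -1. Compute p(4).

Write p(n) = an^2 + bn + c. Substituting each data point gives a linear system:
  9a - 3b + c = -37
  4a - 2b + c = -15
  c = -1
Solving the system yields a = -5, b = -3, c = -1.
So p(n) = -5n^2 - 3n - 1.
Then p(4) = -93.

-93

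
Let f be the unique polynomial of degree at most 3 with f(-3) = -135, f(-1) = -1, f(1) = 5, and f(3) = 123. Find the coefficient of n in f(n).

Write f(n) = an^3 + bn^2 + cn + d. Substituting each data point gives a linear system:
  -27a + 9b - 3c + d = -135
  -a + b - c + d = -1
  a + b + c + d = 5
  27a + 9b + 3c + d = 123
Solving the system yields a = 5, b = -1, c = -2, d = 3.
So f(n) = 5n³ - n² - 2n + 3.
The coefficient of n is -2.

-2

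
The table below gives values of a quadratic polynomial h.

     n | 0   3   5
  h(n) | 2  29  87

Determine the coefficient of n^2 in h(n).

4

Write h(n) = an^2 + bn + c. Substituting each data point gives a linear system:
  c = 2
  9a + 3b + c = 29
  25a + 5b + c = 87
Solving the system yields a = 4, b = -3, c = 2.
So h(n) = 4n^2 - 3n + 2.
The leading coefficient is 4.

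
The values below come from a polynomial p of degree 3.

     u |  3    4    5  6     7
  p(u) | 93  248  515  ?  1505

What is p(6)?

The 4 known points determine the degree-3 polynomial uniquely.
Write p(u) = au^3 + bu^2 + cu + d. Substituting each data point gives a linear system:
  27a + 9b + 3c + d = 93
  64a + 16b + 4c + d = 248
  125a + 25b + 5c + d = 515
  343a + 49b + 7c + d = 1505
Solving the system yields a = 5, b = -4, c = -2, d = 0.
So p(u) = 5u^3 - 4u^2 - 2u.
Then p(6) = 924.

924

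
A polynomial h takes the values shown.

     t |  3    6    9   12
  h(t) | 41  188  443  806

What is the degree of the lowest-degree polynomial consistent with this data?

2

Forward differences of the values at t = 3, 6, 9, 12:
  h  : 41  188  443  806
  Δ  : 147  255  363
  Δ^2: 108  108
  Δ^3: 0
The second differences are constant (108) and nonzero, while all higher differences vanish, so the minimal degree is 2.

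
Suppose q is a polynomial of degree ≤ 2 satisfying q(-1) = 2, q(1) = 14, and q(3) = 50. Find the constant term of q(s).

Write q(s) = as^2 + bs + c. Substituting each data point gives a linear system:
  a - b + c = 2
  a + b + c = 14
  9a + 3b + c = 50
Solving the system yields a = 3, b = 6, c = 5.
So q(s) = 3s^2 + 6s + 5.
The constant term is 5.

5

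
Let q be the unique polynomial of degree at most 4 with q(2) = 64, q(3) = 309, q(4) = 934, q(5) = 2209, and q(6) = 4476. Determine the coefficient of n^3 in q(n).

Write q(n) = an^4 + bn^3 + cn^2 + dn + e. Substituting each data point gives a linear system:
  16a + 8b + 4c + 2d + e = 64
  81a + 27b + 9c + 3d + e = 309
  256a + 64b + 16c + 4d + e = 934
  625a + 125b + 25c + 5d + e = 2209
  1296a + 216b + 36c + 6d + e = 4476
Solving the system yields a = 3, b = 3, c = -2, d = 3, e = -6.
So q(n) = 3n^4 + 3n^3 - 2n^2 + 3n - 6.
The coefficient of n^3 is 3.

3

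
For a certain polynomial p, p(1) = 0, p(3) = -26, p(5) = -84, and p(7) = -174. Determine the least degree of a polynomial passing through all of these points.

2

Forward differences of the values at t = 1, 3, 5, 7:
  p  : 0  -26  -84  -174
  Δ  : -26  -58  -90
  Δ^2: -32  -32
  Δ^3: 0
The second differences are constant (-32) and nonzero, while all higher differences vanish, so the minimal degree is 2.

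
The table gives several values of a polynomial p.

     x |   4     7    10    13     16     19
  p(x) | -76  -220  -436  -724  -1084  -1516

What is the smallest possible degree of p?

2

Forward differences of the values at x = 4, 7, 10, 13, 16, 19:
  p  : -76  -220  -436  -724  -1084  -1516
  Δ  : -144  -216  -288  -360  -432
  Δ^2: -72  -72  -72  -72
  Δ^3: 0  0  0
  Δ^4: 0  0
  Δ^5: 0
The second differences are constant (-72) and nonzero, while all higher differences vanish, so the minimal degree is 2.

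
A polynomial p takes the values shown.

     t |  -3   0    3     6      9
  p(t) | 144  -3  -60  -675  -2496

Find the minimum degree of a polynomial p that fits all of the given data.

Forward differences of the values at t = -3, 0, 3, 6, 9:
  p  : 144  -3  -60  -675  -2496
  Δ  : -147  -57  -615  -1821
  Δ^2: 90  -558  -1206
  Δ^3: -648  -648
  Δ^4: 0
The third differences are constant (-648) and nonzero, while all higher differences vanish, so the minimal degree is 3.

3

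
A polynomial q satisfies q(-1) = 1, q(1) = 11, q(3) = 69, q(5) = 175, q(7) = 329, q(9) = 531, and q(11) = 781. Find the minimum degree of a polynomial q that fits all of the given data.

Forward differences of the values at u = -1, 1, 3, 5, 7, 9, 11:
  q  : 1  11  69  175  329  531  781
  Δ  : 10  58  106  154  202  250
  Δ^2: 48  48  48  48  48
  Δ^3: 0  0  0  0
  Δ^4: 0  0  0
  Δ^5: 0  0
  Δ^6: 0
The second differences are constant (48) and nonzero, while all higher differences vanish, so the minimal degree is 2.

2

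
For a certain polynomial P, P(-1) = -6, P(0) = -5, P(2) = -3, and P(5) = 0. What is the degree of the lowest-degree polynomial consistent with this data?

Divided differences on the nodes -1, 0, 2, 5:
  order 0: -6  -5  -3  0
  order 1: 1  1  1
  order 2: 0  0
  order 3: 0
The order-1 divided differences are all 1 (nonzero) and every higher order vanishes, so the data lies on a polynomial of degree exactly 1.

1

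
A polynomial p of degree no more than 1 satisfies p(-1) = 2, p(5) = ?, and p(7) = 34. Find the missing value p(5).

26

The 2 known points determine the degree-1 polynomial uniquely.
Write p(t) = at + b. Substituting each data point gives a linear system:
  -a + b = 2
  7a + b = 34
Solving the system yields a = 4, b = 6.
So p(t) = 4t + 6.
Then p(5) = 26.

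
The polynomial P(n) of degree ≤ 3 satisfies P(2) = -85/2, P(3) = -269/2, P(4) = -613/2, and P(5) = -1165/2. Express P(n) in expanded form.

P(n) = -4n^3 - 4n^2 + 4n - 5/2

Write P(n) = an^3 + bn^2 + cn + d. Substituting each data point gives a linear system:
  8a + 4b + 2c + d = -85/2
  27a + 9b + 3c + d = -269/2
  64a + 16b + 4c + d = -613/2
  125a + 25b + 5c + d = -1165/2
Solving the system yields a = -4, b = -4, c = 4, d = -5/2.
So P(n) = -4n³ - 4n² + 4n - 5/2.
Check: P(2) = -85/2. ✓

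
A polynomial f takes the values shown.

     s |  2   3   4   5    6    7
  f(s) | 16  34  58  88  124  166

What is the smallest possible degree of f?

2

Forward differences of the values at s = 2, 3, 4, 5, 6, 7:
  f  : 16  34  58  88  124  166
  Δ  : 18  24  30  36  42
  Δ^2: 6  6  6  6
  Δ^3: 0  0  0
  Δ^4: 0  0
  Δ^5: 0
The second differences are constant (6) and nonzero, while all higher differences vanish, so the minimal degree is 2.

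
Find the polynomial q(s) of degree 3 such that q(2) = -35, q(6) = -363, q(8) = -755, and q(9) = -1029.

Write q(s) = as^3 + bs^2 + cs + d. Substituting each data point gives a linear system:
  8a + 4b + 2c + d = -35
  216a + 36b + 6c + d = -363
  512a + 64b + 8c + d = -755
  729a + 81b + 9c + d = -1029
Solving the system yields a = -1, b = -3, c = -6, d = -3.
So q(s) = -s^3 - 3s^2 - 6s - 3.
Check: q(8) = -755. ✓

q(s) = -s^3 - 3s^2 - 6s - 3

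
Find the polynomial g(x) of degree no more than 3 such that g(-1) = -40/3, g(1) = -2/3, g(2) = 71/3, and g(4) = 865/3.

g(x) = 6x^3 - 6x^2 + (1/3)x - 1

Write g(x) = ax^3 + bx^2 + cx + d. Substituting each data point gives a linear system:
  -a + b - c + d = -40/3
  a + b + c + d = -2/3
  8a + 4b + 2c + d = 71/3
  64a + 16b + 4c + d = 865/3
Solving the system yields a = 6, b = -6, c = 1/3, d = -1.
So g(x) = 6x³ - 6x² + (1/3)x - 1.
Check: g(2) = 71/3. ✓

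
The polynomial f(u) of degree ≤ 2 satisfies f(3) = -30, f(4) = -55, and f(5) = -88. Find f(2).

Using the Lagrange interpolation formula with nodes 3, 4, 5:
  L_0(u) = (u - 4)(u - 5) / 2
  L_1(u) = (u - 3)(u - 5) / -1
  L_2(u) = (u - 3)(u - 4) / 2
Then f(u) = -30·L_0(u) - 55·L_1(u) - 88·L_2(u).
Expanding and collecting terms gives f(u) = -4u^2 + 3u - 3.
Evaluating at u = 2: f(2) = -13.

-13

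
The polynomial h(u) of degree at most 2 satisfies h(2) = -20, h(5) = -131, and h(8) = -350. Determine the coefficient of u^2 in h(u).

Write h(u) = au^2 + bu + c. Substituting each data point gives a linear system:
  4a + 2b + c = -20
  25a + 5b + c = -131
  64a + 8b + c = -350
Solving the system yields a = -6, b = 5, c = -6.
So h(u) = -6u² + 5u - 6.
The leading coefficient is -6.

-6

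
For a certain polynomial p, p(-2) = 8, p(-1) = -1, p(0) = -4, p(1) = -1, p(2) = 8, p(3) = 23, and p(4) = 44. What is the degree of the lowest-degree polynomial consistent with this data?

Forward differences of the values at t = -2, -1, 0, 1, 2, 3, 4:
  p  : 8  -1  -4  -1  8  23  44
  Δ  : -9  -3  3  9  15  21
  Δ^2: 6  6  6  6  6
  Δ^3: 0  0  0  0
  Δ^4: 0  0  0
  Δ^5: 0  0
  Δ^6: 0
The second differences are constant (6) and nonzero, while all higher differences vanish, so the minimal degree is 2.

2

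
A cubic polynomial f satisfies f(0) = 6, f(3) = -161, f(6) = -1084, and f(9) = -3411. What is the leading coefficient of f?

-4

Write f(t) = at^3 + bt^2 + ct + d. Substituting each data point gives a linear system:
  d = 6
  27a + 9b + 3c + d = -161
  216a + 36b + 6c + d = -1084
  729a + 81b + 9c + d = -3411
Solving the system yields a = -4, b = -6, c = -5/3, d = 6.
So f(t) = -4t^3 - 6t^2 - (5/3)t + 6.
The leading coefficient is -4.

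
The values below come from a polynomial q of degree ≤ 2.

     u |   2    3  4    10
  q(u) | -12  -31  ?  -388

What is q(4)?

-58

The 3 known points determine the degree-2 polynomial uniquely.
Write q(u) = au^2 + bu + c. Substituting each data point gives a linear system:
  4a + 2b + c = -12
  9a + 3b + c = -31
  100a + 10b + c = -388
Solving the system yields a = -4, b = 1, c = 2.
So q(u) = -4u^2 + u + 2.
Then q(4) = -58.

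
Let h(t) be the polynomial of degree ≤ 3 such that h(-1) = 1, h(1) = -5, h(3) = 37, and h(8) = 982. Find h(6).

Using the Lagrange interpolation formula with nodes -1, 1, 3, 8:
  L_0(t) = (t - 1)(t - 3)(t - 8) / -72
  L_1(t) = (t + 1)(t - 3)(t - 8) / 28
  L_2(t) = (t + 1)(t - 1)(t - 8) / -40
  L_3(t) = (t + 1)(t - 1)(t - 3) / 315
Then h(t) = 1·L_0(t) - 5·L_1(t) + 37·L_2(t) + 982·L_3(t).
Expanding and collecting terms gives h(t) = 2t^3 - 5t - 2.
Evaluating at t = 6: h(6) = 400.

400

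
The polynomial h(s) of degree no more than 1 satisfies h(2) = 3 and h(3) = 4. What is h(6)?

Write h(s) = as + b. Substituting each data point gives a linear system:
  2a + b = 3
  3a + b = 4
Solving the system yields a = 1, b = 1.
So h(s) = s + 1.
Then h(6) = 7.

7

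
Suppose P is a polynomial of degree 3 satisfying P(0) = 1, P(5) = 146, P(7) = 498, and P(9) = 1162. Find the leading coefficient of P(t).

2

Write P(t) = at^3 + bt^2 + ct + d. Substituting each data point gives a linear system:
  d = 1
  125a + 25b + 5c + d = 146
  343a + 49b + 7c + d = 498
  729a + 81b + 9c + d = 1162
Solving the system yields a = 2, b = -3, c = -6, d = 1.
So P(t) = 2t^3 - 3t^2 - 6t + 1.
The leading coefficient is 2.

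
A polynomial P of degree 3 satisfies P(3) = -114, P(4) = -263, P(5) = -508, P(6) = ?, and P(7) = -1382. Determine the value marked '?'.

On equispaced nodes a degree-3 polynomial has vanishing fourth forward difference, so
  P(3) - 4·P(4) + 6·P(5) - 4·P(6) + P(7) = 0.
Substituting the known values and solving for P(6):
  -4·P(6) = 3492
  P(6) = -873.

-873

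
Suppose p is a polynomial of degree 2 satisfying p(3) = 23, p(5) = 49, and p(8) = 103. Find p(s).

p(s) = s^2 + 5s - 1

Write p(s) = as^2 + bs + c. Substituting each data point gives a linear system:
  9a + 3b + c = 23
  25a + 5b + c = 49
  64a + 8b + c = 103
Solving the system yields a = 1, b = 5, c = -1.
So p(s) = s² + 5s - 1.
Check: p(3) = 23. ✓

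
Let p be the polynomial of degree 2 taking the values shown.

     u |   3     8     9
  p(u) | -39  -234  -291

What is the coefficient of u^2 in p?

-3

Write p(u) = au^2 + bu + c. Substituting each data point gives a linear system:
  9a + 3b + c = -39
  64a + 8b + c = -234
  81a + 9b + c = -291
Solving the system yields a = -3, b = -6, c = 6.
So p(u) = -3u^2 - 6u + 6.
The leading coefficient is -3.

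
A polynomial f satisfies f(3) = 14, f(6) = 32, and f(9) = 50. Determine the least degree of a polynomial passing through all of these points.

Forward differences of the values at n = 3, 6, 9:
  f  : 14  32  50
  Δ  : 18  18
  Δ^2: 0
The first differences are constant (18) and nonzero, while all higher differences vanish, so the minimal degree is 1.

1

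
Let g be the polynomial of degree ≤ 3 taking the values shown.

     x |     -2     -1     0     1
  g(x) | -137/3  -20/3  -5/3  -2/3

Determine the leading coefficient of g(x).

5

Write g(x) = ax^3 + bx^2 + cx + d. Substituting each data point gives a linear system:
  -8a + 4b - 2c + d = -137/3
  -a + b - c + d = -20/3
  d = -5/3
  a + b + c + d = -2/3
Solving the system yields a = 5, b = -2, c = -2, d = -5/3.
So g(x) = 5x^3 - 2x^2 - 2x - 5/3.
The leading coefficient is 5.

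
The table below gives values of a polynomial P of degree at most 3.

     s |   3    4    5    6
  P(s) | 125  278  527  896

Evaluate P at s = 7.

Forward differences of the values at s = 3, 4, 5, 6:
  P  : 125  278  527  896
  Δ  : 153  249  369
  Δ^2: 96  120
  Δ^3: 24
The third differences are constant, confirming degree 3.
Interpolating (Newton forward form) and evaluating at s = 7 gives P(7) = 1409.

1409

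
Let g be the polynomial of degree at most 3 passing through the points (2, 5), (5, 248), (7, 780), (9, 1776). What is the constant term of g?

Write g(t) = at^3 + bt^2 + ct + d. Substituting each data point gives a linear system:
  8a + 4b + 2c + d = 5
  125a + 25b + 5c + d = 248
  343a + 49b + 7c + d = 780
  729a + 81b + 9c + d = 1776
Solving the system yields a = 3, b = -5, c = -1, d = 3.
So g(t) = 3t^3 - 5t^2 - t + 3.
The constant term is 3.

3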